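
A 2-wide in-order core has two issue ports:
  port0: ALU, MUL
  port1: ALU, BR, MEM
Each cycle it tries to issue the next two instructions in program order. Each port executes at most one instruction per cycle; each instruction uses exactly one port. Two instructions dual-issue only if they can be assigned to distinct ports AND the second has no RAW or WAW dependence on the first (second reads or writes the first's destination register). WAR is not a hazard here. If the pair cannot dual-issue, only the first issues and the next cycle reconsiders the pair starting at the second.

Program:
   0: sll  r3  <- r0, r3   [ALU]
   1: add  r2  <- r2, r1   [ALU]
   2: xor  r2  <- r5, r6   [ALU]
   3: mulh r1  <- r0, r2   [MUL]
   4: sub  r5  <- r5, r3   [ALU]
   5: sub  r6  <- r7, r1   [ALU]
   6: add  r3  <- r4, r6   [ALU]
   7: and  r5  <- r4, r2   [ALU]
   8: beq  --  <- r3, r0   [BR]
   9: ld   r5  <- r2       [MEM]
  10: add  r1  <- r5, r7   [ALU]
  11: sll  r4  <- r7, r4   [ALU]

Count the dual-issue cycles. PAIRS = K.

PAIRS = 4

#0 head=0: sll;add i0/i1 2-wide
#1 head=2: xor i2 RAW r2
#2 head=3: mulh;sub i3/i4 2-wide
#3 head=5: sub i5 RAW r6
#4 head=6: add;and i6/i7 2-wide
#5 head=8: beq i8 no-port BR/MEM
#6 head=9: ld i9 RAW r5
#7 head=10: add;sll i10/i11 2-wide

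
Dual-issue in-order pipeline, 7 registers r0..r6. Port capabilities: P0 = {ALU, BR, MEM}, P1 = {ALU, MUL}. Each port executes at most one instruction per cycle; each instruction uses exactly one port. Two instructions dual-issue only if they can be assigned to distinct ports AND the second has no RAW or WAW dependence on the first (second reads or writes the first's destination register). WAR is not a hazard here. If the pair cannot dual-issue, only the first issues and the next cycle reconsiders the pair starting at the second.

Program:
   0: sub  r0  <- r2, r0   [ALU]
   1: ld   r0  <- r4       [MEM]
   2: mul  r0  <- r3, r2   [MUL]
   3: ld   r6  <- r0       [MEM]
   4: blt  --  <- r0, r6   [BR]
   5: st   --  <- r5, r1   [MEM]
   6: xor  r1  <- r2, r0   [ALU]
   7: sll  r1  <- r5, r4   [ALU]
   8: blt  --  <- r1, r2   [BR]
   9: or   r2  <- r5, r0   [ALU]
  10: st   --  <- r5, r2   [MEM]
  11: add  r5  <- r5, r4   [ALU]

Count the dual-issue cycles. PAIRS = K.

PAIRS = 3

t=0 i0:sub.ALU ; WAW r0
t=1 i1:ld.MEM ; WAW r0
t=2 i2:mul.MUL ; RAW r0
t=3 i3:ld.MEM ; no-port MEM/BR
t=4 i4:blt.BR ; no-port BR/MEM
t=5 i5+i6:st.MEM/xor.ALU ; dual
t=6 i7:sll.ALU ; RAW r1
t=7 i8+i9:blt.BR/or.ALU ; dual
t=8 i10+i11:st.MEM/add.ALU ; dual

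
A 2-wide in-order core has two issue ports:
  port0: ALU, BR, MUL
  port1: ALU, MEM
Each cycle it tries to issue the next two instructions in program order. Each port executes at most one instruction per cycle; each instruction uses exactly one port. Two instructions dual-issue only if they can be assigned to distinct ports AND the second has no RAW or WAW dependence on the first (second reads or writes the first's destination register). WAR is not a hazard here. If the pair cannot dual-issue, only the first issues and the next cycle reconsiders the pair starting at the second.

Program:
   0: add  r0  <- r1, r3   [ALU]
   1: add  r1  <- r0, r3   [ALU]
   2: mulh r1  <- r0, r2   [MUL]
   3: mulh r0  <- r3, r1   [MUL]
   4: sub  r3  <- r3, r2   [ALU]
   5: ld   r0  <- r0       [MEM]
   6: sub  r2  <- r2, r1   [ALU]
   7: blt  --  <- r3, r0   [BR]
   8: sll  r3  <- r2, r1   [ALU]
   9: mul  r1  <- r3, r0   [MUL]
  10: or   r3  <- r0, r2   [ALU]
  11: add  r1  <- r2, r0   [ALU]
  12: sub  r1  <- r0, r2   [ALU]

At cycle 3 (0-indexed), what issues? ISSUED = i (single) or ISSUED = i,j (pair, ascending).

[0] i0  add.ALU  -- RAW r0
[1] i1  add.ALU  -- WAW r1
[2] i2  mulh.MUL  -- no-port MUL/MUL
[3] i3&i4  mulh.MUL;sub.ALU  -- dual
[4] i5&i6  ld.MEM;sub.ALU  -- dual
[5] i7&i8  blt.BR;sll.ALU  -- dual
[6] i9&i10  mul.MUL;or.ALU  -- dual
[7] i11  add.ALU  -- WAW r1
[8] i12  sub.ALU  -- tail

ISSUED = 3,4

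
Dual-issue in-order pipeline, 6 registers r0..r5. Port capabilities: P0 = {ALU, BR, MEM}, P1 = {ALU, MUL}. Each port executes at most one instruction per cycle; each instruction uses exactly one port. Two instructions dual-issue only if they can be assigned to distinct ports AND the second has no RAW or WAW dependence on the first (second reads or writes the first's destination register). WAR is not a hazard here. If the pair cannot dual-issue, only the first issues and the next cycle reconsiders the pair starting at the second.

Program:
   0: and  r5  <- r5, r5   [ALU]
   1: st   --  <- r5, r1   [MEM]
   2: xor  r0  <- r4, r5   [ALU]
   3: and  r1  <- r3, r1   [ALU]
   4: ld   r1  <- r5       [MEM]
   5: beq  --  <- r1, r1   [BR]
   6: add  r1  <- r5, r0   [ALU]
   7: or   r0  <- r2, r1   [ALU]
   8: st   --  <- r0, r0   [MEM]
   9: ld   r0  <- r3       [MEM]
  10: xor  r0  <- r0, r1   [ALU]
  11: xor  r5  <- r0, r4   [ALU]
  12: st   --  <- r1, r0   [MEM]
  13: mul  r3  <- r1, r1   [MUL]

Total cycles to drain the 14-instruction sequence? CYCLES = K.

[0] i0  and.ALU  -- RAW r5
[1] i1,i2  st.MEM/xor.ALU  -- pair
[2] i3  and.ALU  -- WAW r1
[3] i4  ld.MEM  -- no-port MEM/BR
[4] i5,i6  beq.BR/add.ALU  -- pair
[5] i7  or.ALU  -- RAW r0
[6] i8  st.MEM  -- no-port MEM/MEM
[7] i9  ld.MEM  -- RAW+WAW r0
[8] i10  xor.ALU  -- RAW r0
[9] i11,i12  xor.ALU/st.MEM  -- pair
[10] i13  mul.MUL  -- tail

CYCLES = 11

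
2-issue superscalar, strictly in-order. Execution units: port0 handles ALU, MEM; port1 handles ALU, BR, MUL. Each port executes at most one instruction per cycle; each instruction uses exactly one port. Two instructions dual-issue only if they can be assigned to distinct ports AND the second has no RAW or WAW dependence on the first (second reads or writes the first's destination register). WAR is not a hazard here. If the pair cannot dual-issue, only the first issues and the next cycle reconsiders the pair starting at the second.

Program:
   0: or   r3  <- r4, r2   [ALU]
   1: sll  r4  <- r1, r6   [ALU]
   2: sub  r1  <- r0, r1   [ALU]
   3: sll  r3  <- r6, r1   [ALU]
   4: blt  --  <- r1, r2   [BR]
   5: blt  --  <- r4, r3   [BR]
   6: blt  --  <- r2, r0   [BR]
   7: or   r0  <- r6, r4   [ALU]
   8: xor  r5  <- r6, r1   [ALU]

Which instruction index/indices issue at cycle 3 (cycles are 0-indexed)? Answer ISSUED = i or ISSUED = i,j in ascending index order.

ISSUED = 5

  cy0 -> i0&i1 (or/sll) dual
  cy1 -> i2 (sub) RAW r1
  cy2 -> i3&i4 (sll/blt) dual
  cy3 -> i5 (blt) no-port BR/BR
  cy4 -> i6&i7 (blt/or) dual
  cy5 -> i8 (xor) tail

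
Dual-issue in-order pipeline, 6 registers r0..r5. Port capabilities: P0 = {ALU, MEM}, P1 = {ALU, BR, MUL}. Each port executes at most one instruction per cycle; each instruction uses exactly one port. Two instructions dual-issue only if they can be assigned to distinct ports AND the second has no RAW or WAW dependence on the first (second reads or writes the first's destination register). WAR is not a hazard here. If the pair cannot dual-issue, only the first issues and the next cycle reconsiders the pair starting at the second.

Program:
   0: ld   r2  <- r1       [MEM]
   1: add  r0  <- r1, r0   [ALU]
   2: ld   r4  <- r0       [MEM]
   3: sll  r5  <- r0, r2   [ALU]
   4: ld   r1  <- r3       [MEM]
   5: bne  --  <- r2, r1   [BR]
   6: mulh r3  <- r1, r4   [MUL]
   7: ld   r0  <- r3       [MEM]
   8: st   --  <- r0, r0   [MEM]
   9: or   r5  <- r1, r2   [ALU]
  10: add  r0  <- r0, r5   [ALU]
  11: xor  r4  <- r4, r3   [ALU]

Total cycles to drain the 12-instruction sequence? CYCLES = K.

c0: i0+i1 ld;add  dual
c1: i2+i3 ld;sll  dual
c2: i4 ld  RAW r1
c3: i5 bne  no-port BR/MUL
c4: i6 mulh  RAW r3
c5: i7 ld  no-port MEM/MEM
c6: i8+i9 st;or  dual
c7: i10+i11 add;xor  dual

CYCLES = 8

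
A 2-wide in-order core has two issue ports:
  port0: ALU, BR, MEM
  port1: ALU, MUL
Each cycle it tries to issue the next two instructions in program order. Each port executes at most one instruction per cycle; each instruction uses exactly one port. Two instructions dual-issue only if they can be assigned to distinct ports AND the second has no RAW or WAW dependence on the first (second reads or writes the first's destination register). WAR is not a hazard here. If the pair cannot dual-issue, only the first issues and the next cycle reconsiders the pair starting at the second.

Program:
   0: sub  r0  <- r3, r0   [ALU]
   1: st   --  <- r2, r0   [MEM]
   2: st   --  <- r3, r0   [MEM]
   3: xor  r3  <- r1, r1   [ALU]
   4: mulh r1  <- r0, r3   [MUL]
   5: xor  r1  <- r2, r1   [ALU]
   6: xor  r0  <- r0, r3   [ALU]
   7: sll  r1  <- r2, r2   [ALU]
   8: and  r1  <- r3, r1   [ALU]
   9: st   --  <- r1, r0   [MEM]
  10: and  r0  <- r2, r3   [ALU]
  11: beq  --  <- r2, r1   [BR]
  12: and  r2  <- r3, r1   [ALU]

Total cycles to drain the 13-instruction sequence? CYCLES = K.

[0] i0  sub.ALU  -- RAW r0
[1] i1  st.MEM  -- no-port MEM/MEM
[2] i2+i3  st.MEM;xor.ALU  -- dual
[3] i4  mulh.MUL  -- RAW+WAW r1
[4] i5+i6  xor.ALU;xor.ALU  -- dual
[5] i7  sll.ALU  -- RAW+WAW r1
[6] i8  and.ALU  -- RAW r1
[7] i9+i10  st.MEM;and.ALU  -- dual
[8] i11+i12  beq.BR;and.ALU  -- dual

CYCLES = 9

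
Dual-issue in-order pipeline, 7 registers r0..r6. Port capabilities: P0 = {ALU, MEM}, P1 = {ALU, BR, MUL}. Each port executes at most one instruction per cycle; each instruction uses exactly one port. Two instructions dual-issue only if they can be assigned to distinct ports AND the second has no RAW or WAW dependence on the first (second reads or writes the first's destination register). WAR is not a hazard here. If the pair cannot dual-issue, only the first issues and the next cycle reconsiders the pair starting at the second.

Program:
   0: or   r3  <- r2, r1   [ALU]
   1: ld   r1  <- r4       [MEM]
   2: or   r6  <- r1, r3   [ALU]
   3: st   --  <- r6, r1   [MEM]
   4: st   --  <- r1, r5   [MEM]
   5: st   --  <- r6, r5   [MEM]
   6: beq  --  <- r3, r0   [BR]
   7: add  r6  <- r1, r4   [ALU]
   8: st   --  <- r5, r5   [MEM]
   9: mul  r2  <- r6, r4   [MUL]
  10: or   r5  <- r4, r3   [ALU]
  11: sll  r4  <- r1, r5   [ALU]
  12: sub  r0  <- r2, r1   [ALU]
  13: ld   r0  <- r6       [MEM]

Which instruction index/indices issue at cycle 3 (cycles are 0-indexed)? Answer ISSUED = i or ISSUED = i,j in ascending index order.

0. or;ld @i0/i1  | pair
1. or @i2  | RAW r6
2. st @i3  | no-port MEM/MEM
3. st @i4  | no-port MEM/MEM
4. st;beq @i5/i6  | pair
5. add;st @i7/i8  | pair
6. mul;or @i9/i10  | pair
7. sll;sub @i11/i12  | pair
8. ld @i13  | tail

ISSUED = 4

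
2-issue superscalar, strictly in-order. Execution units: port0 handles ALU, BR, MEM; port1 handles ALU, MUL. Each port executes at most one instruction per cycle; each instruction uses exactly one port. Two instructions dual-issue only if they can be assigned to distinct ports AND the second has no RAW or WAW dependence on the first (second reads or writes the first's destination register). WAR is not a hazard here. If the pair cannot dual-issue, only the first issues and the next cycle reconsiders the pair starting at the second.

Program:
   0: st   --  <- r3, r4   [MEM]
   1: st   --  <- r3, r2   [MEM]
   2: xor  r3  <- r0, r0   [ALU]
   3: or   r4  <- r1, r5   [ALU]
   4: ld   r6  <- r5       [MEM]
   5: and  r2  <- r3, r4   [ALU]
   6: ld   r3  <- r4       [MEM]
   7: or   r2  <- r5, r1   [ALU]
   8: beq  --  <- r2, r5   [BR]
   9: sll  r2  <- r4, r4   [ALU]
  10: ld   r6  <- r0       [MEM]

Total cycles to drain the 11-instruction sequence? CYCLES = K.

0. st.MEM @i0  | no-port MEM/MEM
1. st.MEM+xor.ALU @i1&i2  | dual
2. or.ALU+ld.MEM @i3&i4  | dual
3. and.ALU+ld.MEM @i5&i6  | dual
4. or.ALU @i7  | RAW r2
5. beq.BR+sll.ALU @i8&i9  | dual
6. ld.MEM @i10  | tail

CYCLES = 7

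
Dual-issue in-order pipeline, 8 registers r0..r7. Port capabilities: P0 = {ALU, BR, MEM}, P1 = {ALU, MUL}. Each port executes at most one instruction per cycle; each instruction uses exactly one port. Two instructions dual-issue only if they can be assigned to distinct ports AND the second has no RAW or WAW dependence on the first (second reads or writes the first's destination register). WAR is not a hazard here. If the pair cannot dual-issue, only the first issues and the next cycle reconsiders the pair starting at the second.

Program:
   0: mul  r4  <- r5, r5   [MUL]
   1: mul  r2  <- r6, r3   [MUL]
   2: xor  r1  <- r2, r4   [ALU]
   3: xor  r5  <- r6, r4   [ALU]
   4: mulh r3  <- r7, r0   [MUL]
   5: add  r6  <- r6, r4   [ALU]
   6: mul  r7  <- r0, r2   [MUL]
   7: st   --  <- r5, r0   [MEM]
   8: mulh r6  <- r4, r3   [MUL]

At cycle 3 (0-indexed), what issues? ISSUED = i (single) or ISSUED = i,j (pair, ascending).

#0 head=0: mul.MUL i0 no-port MUL/MUL
#1 head=1: mul.MUL i1 RAW r2
#2 head=2: xor.ALU;xor.ALU i2&i3 2-wide
#3 head=4: mulh.MUL;add.ALU i4&i5 2-wide
#4 head=6: mul.MUL;st.MEM i6&i7 2-wide
#5 head=8: mulh.MUL i8 tail

ISSUED = 4,5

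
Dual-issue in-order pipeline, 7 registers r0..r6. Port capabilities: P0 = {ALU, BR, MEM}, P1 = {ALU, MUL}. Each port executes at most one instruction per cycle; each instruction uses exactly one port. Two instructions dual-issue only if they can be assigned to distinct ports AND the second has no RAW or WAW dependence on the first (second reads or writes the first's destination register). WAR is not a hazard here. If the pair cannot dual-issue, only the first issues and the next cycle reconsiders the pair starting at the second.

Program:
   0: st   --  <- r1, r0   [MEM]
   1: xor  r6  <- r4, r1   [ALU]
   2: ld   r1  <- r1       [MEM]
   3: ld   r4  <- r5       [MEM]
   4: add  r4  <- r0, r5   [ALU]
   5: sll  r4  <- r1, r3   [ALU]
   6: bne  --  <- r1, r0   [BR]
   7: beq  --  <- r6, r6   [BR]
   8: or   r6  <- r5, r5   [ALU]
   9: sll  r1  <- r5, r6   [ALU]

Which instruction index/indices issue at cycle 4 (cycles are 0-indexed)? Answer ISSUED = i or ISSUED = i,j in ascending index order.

ISSUED = 5,6

0. st/xor @i0&i1  | dual
1. ld @i2  | no-port MEM/MEM
2. ld @i3  | WAW r4
3. add @i4  | WAW r4
4. sll/bne @i5&i6  | dual
5. beq/or @i7&i8  | dual
6. sll @i9  | tail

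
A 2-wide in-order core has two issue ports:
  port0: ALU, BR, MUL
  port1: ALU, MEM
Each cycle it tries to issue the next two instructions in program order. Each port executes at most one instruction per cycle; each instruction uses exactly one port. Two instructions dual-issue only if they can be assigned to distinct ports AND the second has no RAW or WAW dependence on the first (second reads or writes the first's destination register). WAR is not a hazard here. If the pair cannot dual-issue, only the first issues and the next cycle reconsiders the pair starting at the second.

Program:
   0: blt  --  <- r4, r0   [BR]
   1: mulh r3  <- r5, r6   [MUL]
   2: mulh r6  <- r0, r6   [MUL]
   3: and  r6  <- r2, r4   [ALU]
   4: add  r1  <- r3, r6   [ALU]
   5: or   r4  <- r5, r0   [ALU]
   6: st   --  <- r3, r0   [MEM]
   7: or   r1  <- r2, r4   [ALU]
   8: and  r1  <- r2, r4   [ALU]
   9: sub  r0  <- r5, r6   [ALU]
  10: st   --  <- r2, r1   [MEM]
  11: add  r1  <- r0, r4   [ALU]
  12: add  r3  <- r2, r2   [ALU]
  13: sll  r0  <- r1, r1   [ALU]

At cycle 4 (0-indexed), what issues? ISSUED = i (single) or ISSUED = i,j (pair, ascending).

t=0 i0:blt ; no-port BR/MUL
t=1 i1:mulh ; no-port MUL/MUL
t=2 i2:mulh ; WAW r6
t=3 i3:and ; RAW r6
t=4 i4,i5:add+or ; dual
t=5 i6,i7:st+or ; dual
t=6 i8,i9:and+sub ; dual
t=7 i10,i11:st+add ; dual
t=8 i12,i13:add+sll ; dual

ISSUED = 4,5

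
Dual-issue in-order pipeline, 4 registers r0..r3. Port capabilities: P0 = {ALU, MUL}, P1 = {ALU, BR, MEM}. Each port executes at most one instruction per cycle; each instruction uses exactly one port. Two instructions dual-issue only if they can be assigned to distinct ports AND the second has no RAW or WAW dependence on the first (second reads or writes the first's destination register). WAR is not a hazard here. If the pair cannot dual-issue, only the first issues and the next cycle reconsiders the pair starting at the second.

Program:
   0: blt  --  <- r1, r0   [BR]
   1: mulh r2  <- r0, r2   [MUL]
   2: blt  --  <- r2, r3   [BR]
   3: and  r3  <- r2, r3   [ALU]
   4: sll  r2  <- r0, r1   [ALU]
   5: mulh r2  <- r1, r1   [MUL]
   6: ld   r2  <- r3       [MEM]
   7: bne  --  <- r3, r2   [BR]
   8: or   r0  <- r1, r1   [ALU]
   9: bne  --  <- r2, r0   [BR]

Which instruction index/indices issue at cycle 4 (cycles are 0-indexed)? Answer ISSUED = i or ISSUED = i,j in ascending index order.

#0 head=0: blt.BR/mulh.MUL i0&i1 dual
#1 head=2: blt.BR/and.ALU i2&i3 dual
#2 head=4: sll.ALU i4 WAW r2
#3 head=5: mulh.MUL i5 WAW r2
#4 head=6: ld.MEM i6 no-port MEM/BR
#5 head=7: bne.BR/or.ALU i7&i8 dual
#6 head=9: bne.BR i9 tail

ISSUED = 6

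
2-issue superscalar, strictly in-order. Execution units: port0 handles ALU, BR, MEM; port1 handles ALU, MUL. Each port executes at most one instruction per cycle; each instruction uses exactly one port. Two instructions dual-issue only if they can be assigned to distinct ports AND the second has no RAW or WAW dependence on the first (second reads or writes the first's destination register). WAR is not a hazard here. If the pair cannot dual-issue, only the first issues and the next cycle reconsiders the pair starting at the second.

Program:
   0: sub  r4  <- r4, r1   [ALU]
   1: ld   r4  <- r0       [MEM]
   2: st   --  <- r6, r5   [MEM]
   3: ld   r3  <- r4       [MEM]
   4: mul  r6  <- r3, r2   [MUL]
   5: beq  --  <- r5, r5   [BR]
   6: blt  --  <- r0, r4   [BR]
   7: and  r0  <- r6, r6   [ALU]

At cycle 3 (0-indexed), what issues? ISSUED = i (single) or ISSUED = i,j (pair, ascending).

ISSUED = 3

t=0 i0:sub.ALU ; WAW r4
t=1 i1:ld.MEM ; no-port MEM/MEM
t=2 i2:st.MEM ; no-port MEM/MEM
t=3 i3:ld.MEM ; RAW r3
t=4 i4&i5:mul.MUL/beq.BR ; dual
t=5 i6&i7:blt.BR/and.ALU ; dual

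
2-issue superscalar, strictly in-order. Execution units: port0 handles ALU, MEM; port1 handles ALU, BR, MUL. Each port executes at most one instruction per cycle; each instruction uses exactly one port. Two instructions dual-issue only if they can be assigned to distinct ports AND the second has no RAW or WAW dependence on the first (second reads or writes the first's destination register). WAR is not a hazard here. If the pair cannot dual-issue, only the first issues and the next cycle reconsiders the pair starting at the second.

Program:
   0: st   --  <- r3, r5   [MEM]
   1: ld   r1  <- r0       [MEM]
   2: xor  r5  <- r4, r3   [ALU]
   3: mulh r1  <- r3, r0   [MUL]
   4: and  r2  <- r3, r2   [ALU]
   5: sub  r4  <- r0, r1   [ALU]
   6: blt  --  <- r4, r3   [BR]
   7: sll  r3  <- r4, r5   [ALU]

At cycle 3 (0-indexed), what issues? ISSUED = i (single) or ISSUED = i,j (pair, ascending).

  cy0 -> i0 (st) no-port MEM/MEM
  cy1 -> i1&i2 (ld;xor) 2-wide
  cy2 -> i3&i4 (mulh;and) 2-wide
  cy3 -> i5 (sub) RAW r4
  cy4 -> i6&i7 (blt;sll) 2-wide

ISSUED = 5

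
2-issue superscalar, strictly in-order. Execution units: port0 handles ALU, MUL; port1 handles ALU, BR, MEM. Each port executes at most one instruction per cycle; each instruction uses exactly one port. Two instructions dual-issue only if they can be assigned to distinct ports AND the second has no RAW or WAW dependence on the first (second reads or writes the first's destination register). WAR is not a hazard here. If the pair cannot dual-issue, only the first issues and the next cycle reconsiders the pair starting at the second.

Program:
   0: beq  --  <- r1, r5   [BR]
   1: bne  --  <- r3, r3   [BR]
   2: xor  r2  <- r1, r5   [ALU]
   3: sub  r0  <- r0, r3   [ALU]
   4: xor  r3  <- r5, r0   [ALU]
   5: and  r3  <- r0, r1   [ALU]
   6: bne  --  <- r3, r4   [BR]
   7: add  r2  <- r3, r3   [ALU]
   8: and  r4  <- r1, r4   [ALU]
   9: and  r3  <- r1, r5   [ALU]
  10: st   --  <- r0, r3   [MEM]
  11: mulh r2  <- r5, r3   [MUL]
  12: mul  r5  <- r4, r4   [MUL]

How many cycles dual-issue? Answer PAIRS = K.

PAIRS = 4

  cy0 -> i0 (beq.BR) no-port BR/BR
  cy1 -> i1&i2 (bne.BR/xor.ALU) 2-wide
  cy2 -> i3 (sub.ALU) RAW r0
  cy3 -> i4 (xor.ALU) WAW r3
  cy4 -> i5 (and.ALU) RAW r3
  cy5 -> i6&i7 (bne.BR/add.ALU) 2-wide
  cy6 -> i8&i9 (and.ALU/and.ALU) 2-wide
  cy7 -> i10&i11 (st.MEM/mulh.MUL) 2-wide
  cy8 -> i12 (mul.MUL) tail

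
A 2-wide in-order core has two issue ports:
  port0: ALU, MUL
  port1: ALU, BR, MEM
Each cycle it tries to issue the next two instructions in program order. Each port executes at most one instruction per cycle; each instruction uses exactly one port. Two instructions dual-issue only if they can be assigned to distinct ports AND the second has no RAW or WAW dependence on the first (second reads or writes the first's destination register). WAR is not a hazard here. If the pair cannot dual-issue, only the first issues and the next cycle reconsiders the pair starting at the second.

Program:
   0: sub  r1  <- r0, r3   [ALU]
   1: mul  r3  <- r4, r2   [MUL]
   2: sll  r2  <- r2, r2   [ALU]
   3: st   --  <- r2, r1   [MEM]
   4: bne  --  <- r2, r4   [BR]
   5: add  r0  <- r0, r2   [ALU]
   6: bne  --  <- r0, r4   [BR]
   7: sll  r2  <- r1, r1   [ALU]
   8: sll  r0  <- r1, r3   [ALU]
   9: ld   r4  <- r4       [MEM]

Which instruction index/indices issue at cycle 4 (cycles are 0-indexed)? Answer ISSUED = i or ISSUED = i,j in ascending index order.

ISSUED = 6,7

  cy0 -> i0&i1 (sub;mul) dual
  cy1 -> i2 (sll) RAW r2
  cy2 -> i3 (st) no-port MEM/BR
  cy3 -> i4&i5 (bne;add) dual
  cy4 -> i6&i7 (bne;sll) dual
  cy5 -> i8&i9 (sll;ld) dual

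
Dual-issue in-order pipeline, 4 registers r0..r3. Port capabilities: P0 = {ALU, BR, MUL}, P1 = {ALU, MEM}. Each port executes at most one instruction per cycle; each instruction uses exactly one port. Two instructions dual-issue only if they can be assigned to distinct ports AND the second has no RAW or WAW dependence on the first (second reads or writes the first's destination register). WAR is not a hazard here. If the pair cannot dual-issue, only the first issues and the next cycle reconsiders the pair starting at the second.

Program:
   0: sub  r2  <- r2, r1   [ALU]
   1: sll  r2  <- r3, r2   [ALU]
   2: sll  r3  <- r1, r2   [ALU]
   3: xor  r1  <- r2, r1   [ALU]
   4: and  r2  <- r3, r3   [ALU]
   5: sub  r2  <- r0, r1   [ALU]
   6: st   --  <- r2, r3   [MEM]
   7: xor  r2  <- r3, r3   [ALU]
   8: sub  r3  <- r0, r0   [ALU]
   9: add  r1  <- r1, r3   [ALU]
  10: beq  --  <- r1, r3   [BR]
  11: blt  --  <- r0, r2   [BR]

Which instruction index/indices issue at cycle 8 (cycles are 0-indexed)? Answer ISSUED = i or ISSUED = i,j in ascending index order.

c0: i0 sub.ALU  RAW+WAW r2
c1: i1 sll.ALU  RAW r2
c2: i2/i3 sll.ALU+xor.ALU  dual
c3: i4 and.ALU  WAW r2
c4: i5 sub.ALU  RAW r2
c5: i6/i7 st.MEM+xor.ALU  dual
c6: i8 sub.ALU  RAW r3
c7: i9 add.ALU  RAW r1
c8: i10 beq.BR  no-port BR/BR
c9: i11 blt.BR  tail

ISSUED = 10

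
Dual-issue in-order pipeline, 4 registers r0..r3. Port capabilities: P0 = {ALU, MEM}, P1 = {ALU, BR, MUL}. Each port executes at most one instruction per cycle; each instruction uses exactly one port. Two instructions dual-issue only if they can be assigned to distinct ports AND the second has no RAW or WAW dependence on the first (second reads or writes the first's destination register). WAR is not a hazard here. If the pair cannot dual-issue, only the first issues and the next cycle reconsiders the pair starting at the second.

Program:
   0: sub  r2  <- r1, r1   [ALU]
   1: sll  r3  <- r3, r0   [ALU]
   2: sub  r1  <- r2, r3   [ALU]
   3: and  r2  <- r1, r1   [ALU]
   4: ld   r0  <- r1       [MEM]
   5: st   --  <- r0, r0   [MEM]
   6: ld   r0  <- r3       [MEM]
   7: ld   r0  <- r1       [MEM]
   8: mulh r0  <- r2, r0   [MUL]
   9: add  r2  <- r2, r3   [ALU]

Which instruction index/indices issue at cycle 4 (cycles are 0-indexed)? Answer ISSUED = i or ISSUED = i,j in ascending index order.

c0: i0&i1 sub.ALU/sll.ALU  pair
c1: i2 sub.ALU  RAW r1
c2: i3&i4 and.ALU/ld.MEM  pair
c3: i5 st.MEM  no-port MEM/MEM
c4: i6 ld.MEM  no-port MEM/MEM
c5: i7 ld.MEM  RAW+WAW r0
c6: i8&i9 mulh.MUL/add.ALU  pair

ISSUED = 6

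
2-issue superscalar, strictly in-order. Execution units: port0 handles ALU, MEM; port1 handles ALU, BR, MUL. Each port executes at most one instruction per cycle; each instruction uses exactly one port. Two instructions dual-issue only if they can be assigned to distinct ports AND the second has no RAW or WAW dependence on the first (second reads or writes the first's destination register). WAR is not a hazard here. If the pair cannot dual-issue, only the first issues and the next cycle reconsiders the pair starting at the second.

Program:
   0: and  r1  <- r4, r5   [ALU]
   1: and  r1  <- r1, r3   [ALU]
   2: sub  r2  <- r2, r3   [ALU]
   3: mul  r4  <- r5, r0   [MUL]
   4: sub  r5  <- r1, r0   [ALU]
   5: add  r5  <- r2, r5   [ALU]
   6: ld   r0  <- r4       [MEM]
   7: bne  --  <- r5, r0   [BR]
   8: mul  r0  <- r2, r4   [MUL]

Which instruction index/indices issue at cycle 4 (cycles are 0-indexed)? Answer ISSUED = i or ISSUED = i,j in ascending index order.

t=0 i0:and ; RAW+WAW r1
t=1 i1&i2:and sub ; dual
t=2 i3&i4:mul sub ; dual
t=3 i5&i6:add ld ; dual
t=4 i7:bne ; no-port BR/MUL
t=5 i8:mul ; tail

ISSUED = 7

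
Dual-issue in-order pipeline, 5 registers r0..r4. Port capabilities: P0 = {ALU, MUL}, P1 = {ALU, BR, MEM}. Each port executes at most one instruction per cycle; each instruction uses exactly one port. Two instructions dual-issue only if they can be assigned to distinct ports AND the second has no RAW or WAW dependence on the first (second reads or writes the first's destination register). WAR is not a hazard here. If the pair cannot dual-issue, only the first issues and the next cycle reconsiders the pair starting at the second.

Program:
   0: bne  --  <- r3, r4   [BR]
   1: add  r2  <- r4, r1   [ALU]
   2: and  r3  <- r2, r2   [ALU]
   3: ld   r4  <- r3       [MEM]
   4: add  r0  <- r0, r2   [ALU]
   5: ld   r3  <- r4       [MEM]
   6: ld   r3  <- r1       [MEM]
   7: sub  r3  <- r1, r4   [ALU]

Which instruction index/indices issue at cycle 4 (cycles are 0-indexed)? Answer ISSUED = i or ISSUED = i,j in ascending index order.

ISSUED = 6

[0] i0+i1  bne.BR;add.ALU  -- 2-wide
[1] i2  and.ALU  -- RAW r3
[2] i3+i4  ld.MEM;add.ALU  -- 2-wide
[3] i5  ld.MEM  -- no-port MEM/MEM
[4] i6  ld.MEM  -- WAW r3
[5] i7  sub.ALU  -- tail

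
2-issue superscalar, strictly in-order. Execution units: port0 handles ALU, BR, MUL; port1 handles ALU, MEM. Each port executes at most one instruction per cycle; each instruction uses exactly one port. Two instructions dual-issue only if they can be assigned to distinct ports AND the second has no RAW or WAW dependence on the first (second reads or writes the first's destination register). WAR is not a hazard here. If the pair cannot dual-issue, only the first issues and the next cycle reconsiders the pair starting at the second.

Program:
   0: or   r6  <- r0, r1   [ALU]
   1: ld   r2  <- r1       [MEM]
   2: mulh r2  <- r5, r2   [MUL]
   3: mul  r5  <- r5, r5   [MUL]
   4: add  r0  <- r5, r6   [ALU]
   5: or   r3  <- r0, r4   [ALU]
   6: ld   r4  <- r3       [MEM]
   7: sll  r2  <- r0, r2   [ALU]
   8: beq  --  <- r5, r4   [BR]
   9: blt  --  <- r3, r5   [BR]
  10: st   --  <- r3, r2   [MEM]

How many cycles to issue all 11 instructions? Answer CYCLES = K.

CYCLES = 8

c0: i0,i1 or.ALU;ld.MEM  pair
c1: i2 mulh.MUL  no-port MUL/MUL
c2: i3 mul.MUL  RAW r5
c3: i4 add.ALU  RAW r0
c4: i5 or.ALU  RAW r3
c5: i6,i7 ld.MEM;sll.ALU  pair
c6: i8 beq.BR  no-port BR/BR
c7: i9,i10 blt.BR;st.MEM  pair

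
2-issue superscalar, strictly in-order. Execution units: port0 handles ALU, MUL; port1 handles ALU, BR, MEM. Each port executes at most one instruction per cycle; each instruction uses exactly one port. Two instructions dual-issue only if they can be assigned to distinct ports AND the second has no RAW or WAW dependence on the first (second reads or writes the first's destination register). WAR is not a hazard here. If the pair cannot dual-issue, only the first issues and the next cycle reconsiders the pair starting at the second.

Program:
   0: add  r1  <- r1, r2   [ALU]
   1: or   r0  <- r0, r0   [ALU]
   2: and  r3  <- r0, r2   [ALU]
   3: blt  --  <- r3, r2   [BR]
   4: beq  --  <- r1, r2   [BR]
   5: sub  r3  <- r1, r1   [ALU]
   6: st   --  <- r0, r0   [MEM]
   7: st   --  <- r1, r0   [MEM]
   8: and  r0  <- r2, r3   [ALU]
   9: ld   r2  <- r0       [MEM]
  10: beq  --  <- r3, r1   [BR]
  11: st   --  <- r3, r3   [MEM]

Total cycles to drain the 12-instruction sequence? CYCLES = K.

0. add;or @i0&i1  | pair
1. and @i2  | RAW r3
2. blt @i3  | no-port BR/BR
3. beq;sub @i4&i5  | pair
4. st @i6  | no-port MEM/MEM
5. st;and @i7&i8  | pair
6. ld @i9  | no-port MEM/BR
7. beq @i10  | no-port BR/MEM
8. st @i11  | tail

CYCLES = 9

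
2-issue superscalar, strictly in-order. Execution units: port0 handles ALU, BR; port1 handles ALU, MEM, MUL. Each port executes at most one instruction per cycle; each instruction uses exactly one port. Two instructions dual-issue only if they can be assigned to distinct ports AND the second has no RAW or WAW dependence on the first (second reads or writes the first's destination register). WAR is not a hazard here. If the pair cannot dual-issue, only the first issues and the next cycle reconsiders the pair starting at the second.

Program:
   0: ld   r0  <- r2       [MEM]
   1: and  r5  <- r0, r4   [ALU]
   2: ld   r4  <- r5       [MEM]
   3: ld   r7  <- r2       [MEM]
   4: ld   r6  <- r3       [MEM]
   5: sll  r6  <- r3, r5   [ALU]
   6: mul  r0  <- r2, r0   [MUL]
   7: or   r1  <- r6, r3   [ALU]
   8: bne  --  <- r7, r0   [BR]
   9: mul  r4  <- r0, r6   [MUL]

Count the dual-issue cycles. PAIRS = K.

[0] i0  ld  -- RAW r0
[1] i1  and  -- RAW r5
[2] i2  ld  -- no-port MEM/MEM
[3] i3  ld  -- no-port MEM/MEM
[4] i4  ld  -- WAW r6
[5] i5+i6  sll/mul  -- dual
[6] i7+i8  or/bne  -- dual
[7] i9  mul  -- tail

PAIRS = 2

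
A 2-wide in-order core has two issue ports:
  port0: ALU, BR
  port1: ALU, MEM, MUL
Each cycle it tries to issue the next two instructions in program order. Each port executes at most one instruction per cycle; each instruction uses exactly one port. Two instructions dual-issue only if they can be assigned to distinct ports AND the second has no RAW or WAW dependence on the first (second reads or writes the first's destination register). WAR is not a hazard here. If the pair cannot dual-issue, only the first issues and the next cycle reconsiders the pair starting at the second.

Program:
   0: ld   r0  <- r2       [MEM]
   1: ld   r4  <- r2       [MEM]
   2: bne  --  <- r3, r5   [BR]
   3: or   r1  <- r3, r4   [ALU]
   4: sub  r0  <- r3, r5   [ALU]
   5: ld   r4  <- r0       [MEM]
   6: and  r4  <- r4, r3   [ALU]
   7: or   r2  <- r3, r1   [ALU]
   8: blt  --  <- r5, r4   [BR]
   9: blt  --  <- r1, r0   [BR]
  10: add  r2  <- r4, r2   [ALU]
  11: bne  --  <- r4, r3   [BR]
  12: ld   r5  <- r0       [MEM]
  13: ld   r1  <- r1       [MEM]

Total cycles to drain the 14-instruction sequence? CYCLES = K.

0. ld.MEM @i0  | no-port MEM/MEM
1. ld.MEM/bne.BR @i1/i2  | dual
2. or.ALU/sub.ALU @i3/i4  | dual
3. ld.MEM @i5  | RAW+WAW r4
4. and.ALU/or.ALU @i6/i7  | dual
5. blt.BR @i8  | no-port BR/BR
6. blt.BR/add.ALU @i9/i10  | dual
7. bne.BR/ld.MEM @i11/i12  | dual
8. ld.MEM @i13  | tail

CYCLES = 9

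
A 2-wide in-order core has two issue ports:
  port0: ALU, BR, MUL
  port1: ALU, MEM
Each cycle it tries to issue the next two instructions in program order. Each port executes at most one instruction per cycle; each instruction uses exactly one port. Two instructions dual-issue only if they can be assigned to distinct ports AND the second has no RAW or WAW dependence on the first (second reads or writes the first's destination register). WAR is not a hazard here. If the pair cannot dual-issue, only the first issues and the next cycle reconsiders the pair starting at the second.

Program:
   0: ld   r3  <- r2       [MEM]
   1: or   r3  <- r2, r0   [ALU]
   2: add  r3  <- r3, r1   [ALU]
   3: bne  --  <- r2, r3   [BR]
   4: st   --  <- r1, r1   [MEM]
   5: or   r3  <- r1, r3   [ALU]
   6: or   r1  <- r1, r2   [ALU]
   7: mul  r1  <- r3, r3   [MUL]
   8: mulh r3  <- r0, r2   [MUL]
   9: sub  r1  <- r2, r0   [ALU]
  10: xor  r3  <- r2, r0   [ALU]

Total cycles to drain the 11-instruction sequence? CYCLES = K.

[0] i0  ld.MEM  -- WAW r3
[1] i1  or.ALU  -- RAW+WAW r3
[2] i2  add.ALU  -- RAW r3
[3] i3&i4  bne.BR st.MEM  -- pair
[4] i5&i6  or.ALU or.ALU  -- pair
[5] i7  mul.MUL  -- no-port MUL/MUL
[6] i8&i9  mulh.MUL sub.ALU  -- pair
[7] i10  xor.ALU  -- tail

CYCLES = 8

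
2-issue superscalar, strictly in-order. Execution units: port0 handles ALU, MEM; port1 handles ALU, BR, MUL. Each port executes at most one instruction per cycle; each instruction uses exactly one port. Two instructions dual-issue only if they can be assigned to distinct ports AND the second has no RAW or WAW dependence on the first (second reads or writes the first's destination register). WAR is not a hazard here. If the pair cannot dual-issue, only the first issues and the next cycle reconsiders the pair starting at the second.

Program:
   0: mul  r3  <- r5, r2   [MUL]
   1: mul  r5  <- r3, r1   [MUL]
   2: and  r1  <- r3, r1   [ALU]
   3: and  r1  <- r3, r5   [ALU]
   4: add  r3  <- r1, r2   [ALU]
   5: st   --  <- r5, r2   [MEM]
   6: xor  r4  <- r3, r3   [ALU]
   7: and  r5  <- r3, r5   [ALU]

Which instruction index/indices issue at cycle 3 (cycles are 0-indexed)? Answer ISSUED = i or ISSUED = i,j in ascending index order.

  cy0 -> i0 (mul) no-port MUL/MUL
  cy1 -> i1+i2 (mul/and) 2-wide
  cy2 -> i3 (and) RAW r1
  cy3 -> i4+i5 (add/st) 2-wide
  cy4 -> i6+i7 (xor/and) 2-wide

ISSUED = 4,5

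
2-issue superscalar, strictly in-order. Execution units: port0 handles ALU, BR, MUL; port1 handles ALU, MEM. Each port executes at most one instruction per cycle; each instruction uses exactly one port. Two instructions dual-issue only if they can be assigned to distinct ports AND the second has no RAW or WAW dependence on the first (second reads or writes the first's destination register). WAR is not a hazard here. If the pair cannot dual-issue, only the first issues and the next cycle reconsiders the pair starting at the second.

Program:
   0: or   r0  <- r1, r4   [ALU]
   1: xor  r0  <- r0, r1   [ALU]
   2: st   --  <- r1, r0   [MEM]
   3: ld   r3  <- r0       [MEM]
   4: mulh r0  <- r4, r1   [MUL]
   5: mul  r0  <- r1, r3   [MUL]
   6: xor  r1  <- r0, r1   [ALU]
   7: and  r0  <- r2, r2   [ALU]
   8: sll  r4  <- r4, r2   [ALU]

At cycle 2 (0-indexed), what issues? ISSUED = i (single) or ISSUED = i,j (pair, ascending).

ISSUED = 2

0. or.ALU @i0  | RAW+WAW r0
1. xor.ALU @i1  | RAW r0
2. st.MEM @i2  | no-port MEM/MEM
3. ld.MEM+mulh.MUL @i3,i4  | pair
4. mul.MUL @i5  | RAW r0
5. xor.ALU+and.ALU @i6,i7  | pair
6. sll.ALU @i8  | tail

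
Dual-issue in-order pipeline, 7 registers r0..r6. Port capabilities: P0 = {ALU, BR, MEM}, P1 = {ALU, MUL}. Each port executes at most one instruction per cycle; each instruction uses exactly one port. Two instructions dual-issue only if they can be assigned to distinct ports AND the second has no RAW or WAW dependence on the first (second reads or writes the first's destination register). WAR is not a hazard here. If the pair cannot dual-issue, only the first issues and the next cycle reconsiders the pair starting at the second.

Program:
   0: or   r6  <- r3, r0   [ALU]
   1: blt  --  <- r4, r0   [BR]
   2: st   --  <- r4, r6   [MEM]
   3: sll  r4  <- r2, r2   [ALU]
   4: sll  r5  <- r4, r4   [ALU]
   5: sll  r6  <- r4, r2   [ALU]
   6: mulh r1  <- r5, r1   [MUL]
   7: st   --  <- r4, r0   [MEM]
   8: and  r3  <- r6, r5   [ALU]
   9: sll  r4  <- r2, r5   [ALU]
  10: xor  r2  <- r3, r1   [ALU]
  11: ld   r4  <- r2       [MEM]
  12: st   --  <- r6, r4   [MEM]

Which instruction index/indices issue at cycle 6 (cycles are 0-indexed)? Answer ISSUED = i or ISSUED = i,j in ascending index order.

[0] i0&i1  or.ALU+blt.BR  -- dual
[1] i2&i3  st.MEM+sll.ALU  -- dual
[2] i4&i5  sll.ALU+sll.ALU  -- dual
[3] i6&i7  mulh.MUL+st.MEM  -- dual
[4] i8&i9  and.ALU+sll.ALU  -- dual
[5] i10  xor.ALU  -- RAW r2
[6] i11  ld.MEM  -- no-port MEM/MEM
[7] i12  st.MEM  -- tail

ISSUED = 11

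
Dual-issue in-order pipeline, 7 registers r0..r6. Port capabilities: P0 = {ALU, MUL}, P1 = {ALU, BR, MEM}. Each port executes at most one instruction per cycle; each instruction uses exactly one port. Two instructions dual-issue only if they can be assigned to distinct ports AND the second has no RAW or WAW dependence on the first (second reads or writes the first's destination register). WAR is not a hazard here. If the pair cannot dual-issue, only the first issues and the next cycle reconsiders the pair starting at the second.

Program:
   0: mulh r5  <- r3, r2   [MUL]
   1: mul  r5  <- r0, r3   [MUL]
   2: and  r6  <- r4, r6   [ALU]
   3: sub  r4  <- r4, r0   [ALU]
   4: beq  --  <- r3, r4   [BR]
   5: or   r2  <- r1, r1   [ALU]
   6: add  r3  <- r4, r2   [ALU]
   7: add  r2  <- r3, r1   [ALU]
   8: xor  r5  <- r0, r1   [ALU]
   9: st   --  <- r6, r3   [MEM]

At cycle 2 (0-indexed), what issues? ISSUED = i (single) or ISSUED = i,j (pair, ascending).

#0 head=0: mulh i0 no-port MUL/MUL
#1 head=1: mul/and i1&i2 dual
#2 head=3: sub i3 RAW r4
#3 head=4: beq/or i4&i5 dual
#4 head=6: add i6 RAW r3
#5 head=7: add/xor i7&i8 dual
#6 head=9: st i9 tail

ISSUED = 3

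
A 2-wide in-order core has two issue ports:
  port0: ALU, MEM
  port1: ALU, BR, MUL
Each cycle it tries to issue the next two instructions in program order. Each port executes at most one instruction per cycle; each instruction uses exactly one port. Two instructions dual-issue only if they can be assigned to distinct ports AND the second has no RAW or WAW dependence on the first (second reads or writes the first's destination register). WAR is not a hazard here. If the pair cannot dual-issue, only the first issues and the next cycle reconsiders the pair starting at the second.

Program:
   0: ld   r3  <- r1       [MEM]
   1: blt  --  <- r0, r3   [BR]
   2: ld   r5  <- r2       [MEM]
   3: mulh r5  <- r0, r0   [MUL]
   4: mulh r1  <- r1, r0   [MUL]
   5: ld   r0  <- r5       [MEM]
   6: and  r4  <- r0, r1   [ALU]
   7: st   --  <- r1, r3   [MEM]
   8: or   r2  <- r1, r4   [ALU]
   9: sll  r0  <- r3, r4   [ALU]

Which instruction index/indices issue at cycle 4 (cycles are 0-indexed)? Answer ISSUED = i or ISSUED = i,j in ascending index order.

ISSUED = 6,7

c0: i0 ld.MEM  RAW r3
c1: i1/i2 blt.BR;ld.MEM  dual
c2: i3 mulh.MUL  no-port MUL/MUL
c3: i4/i5 mulh.MUL;ld.MEM  dual
c4: i6/i7 and.ALU;st.MEM  dual
c5: i8/i9 or.ALU;sll.ALU  dual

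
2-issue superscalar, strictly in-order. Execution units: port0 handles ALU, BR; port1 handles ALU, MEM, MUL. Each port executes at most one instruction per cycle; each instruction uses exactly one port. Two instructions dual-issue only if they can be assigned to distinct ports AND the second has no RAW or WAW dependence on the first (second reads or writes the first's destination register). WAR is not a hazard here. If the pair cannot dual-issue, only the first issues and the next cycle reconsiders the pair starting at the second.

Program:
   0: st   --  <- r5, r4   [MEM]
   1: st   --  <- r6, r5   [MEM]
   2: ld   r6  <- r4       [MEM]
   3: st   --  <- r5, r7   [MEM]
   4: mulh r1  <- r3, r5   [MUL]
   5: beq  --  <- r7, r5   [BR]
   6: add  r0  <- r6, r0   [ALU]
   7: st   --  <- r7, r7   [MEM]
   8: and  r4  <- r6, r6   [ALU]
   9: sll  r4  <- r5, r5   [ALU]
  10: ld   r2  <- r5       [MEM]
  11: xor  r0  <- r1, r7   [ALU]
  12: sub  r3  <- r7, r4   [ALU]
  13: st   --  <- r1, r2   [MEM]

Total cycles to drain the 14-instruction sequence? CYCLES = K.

c0: i0 st  no-port MEM/MEM
c1: i1 st  no-port MEM/MEM
c2: i2 ld  no-port MEM/MEM
c3: i3 st  no-port MEM/MUL
c4: i4&i5 mulh+beq  pair
c5: i6&i7 add+st  pair
c6: i8 and  WAW r4
c7: i9&i10 sll+ld  pair
c8: i11&i12 xor+sub  pair
c9: i13 st  tail

CYCLES = 10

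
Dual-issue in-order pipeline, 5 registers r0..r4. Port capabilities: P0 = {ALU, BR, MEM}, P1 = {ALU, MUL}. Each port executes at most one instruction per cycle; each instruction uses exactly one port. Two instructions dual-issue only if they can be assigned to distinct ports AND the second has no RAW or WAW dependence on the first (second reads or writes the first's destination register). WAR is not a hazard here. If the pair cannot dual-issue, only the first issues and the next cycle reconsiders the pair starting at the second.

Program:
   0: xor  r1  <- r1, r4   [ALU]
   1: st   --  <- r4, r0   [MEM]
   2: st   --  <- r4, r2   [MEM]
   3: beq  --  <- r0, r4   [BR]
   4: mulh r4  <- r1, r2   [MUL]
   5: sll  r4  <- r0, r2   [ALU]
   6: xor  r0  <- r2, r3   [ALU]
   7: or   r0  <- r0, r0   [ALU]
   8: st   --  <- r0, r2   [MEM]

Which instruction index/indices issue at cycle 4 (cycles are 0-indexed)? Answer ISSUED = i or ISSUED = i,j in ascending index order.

t=0 i0/i1:xor.ALU st.MEM ; dual
t=1 i2:st.MEM ; no-port MEM/BR
t=2 i3/i4:beq.BR mulh.MUL ; dual
t=3 i5/i6:sll.ALU xor.ALU ; dual
t=4 i7:or.ALU ; RAW r0
t=5 i8:st.MEM ; tail

ISSUED = 7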